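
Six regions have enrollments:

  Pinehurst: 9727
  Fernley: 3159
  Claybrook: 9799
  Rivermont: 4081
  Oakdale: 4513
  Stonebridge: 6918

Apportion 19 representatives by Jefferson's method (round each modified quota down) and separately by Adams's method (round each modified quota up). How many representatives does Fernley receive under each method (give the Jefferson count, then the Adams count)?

1 and 2

Jefferson: Pinehurst 5, Fernley 1, Claybrook 5, Rivermont 2, Oakdale 2, Stonebridge 4.
Adams: Pinehurst 5, Fernley 2, Claybrook 5, Rivermont 2, Oakdale 2, Stonebridge 3.
Fernley gets 1 under Jefferson and 2 under Adams.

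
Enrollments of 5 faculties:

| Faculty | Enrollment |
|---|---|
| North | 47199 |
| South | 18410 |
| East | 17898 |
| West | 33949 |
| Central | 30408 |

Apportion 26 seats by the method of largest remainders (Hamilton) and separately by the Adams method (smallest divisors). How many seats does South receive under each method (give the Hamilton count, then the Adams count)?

3 and 4

Hamilton: North 8, South 3, East 3, West 6, Central 6.
Adams: North 8, South 4, East 3, West 6, Central 5.
South gets 3 under Hamilton and 4 under Adams.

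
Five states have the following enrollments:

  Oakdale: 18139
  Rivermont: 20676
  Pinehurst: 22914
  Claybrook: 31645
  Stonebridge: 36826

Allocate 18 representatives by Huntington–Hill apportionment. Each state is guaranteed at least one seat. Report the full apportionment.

With divisor 7241: modified quotas Oakdale 2.505, Rivermont 2.855, Pinehurst 3.164, Claybrook 4.370, Stonebridge 5.086.
Geometric-mean thresholds: Oakdale √(2·3)=2.449, Rivermont √(2·3)=2.449, Pinehurst √(3·4)=3.464, Claybrook √(4·5)=4.472, Stonebridge √(5·6)=5.477.
Each quota rounded against its threshold gives Oakdale 3, Rivermont 3, Pinehurst 3, Claybrook 4, Stonebridge 5 (total 18).

Oakdale 3, Rivermont 3, Pinehurst 3, Claybrook 4, Stonebridge 5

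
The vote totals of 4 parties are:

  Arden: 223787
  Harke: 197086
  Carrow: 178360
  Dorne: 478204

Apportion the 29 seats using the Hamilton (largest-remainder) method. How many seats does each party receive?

Total 1077437; standard divisor 1077437/29 = 37153.
Standard quotas: Arden 6.0234, Harke 5.3047, Carrow 4.8007, Dorne 12.8712.
Lower quotas: Arden 6, Harke 5, Carrow 4, Dorne 12 (sum 27, leaving 2 seats).
Remainders in descending order: Dorne 0.8712, Carrow 0.8007, Harke 0.3047, Arden 0.0234.
The surplus seats go to Dorne, Carrow.

Arden 6, Harke 5, Carrow 5, Dorne 13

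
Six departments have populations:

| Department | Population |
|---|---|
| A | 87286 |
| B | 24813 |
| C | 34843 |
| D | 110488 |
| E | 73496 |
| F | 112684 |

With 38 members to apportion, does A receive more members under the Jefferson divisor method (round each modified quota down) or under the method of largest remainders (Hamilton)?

Jefferson: A 7, B 2, C 3, D 10, E 6, F 10.
Hamilton: A 8, B 2, C 3, D 9, E 6, F 10.
A gets 7 under Jefferson and 8 under Hamilton.

Hamilton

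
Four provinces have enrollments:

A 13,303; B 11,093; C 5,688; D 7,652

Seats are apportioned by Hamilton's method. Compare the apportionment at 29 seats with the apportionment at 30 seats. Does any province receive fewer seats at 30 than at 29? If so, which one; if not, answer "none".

At 29 seats: A 10, B 9, C 4, D 6.
At 30 seats: A 11, B 9, C 4, D 6.
No province's allocation decreased.

none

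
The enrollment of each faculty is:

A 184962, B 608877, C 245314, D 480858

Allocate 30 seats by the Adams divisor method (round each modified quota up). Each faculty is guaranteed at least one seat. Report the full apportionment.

Standard divisor 1520011/30 ≈ 50667.033; standard quotas: A 3.651, B 12.017, C 4.842, D 9.491.
Rounding up gives 4, 13, 5, 10 = 32 seats, so the divisor must be adjusted.
With modified divisor 54400: modified quotas A 3.400, B 11.193, C 4.509, D 8.839.
Rounding up: A 4, B 12, C 5, D 9 (total 30).

A 4; B 12; C 5; D 9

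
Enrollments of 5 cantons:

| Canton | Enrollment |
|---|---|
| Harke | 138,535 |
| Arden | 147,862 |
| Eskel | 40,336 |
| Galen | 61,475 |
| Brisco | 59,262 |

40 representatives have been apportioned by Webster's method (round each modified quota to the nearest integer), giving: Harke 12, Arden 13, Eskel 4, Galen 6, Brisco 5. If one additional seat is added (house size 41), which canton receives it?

Harke

Priority for the next seat is population ÷ (current seats + 0.5).
Priorities: Harke 11082.800, Arden 10952.741, Eskel 8963.556, Galen 9457.692, Brisco 10774.909.
Highest priority: Harke.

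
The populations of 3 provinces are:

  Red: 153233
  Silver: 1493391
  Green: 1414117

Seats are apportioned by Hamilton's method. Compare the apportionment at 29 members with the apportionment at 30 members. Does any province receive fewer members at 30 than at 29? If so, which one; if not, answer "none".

Red

At 29 seats: Red 2, Silver 14, Green 13.
At 30 seats: Red 1, Silver 15, Green 14.
Red drops from 2 to 1.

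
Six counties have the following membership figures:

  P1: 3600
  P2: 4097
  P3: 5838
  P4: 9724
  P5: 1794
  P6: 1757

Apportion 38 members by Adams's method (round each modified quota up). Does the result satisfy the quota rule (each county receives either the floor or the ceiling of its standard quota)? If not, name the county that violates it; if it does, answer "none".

Standard quotas: P1 5.103, P2 5.807, P3 8.275, P4 13.783, P5 2.543, P6 2.490.
Adams allocation: P1 5, P2 6, P3 8, P4 13, P5 3, P6 3.
Every allocation lies between the lower and upper quota.

none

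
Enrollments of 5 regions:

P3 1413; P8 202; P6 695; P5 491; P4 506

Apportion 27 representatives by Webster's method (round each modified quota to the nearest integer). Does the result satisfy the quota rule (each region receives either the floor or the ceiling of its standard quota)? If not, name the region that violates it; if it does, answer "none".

Standard quotas: P3 11.536, P8 1.649, P6 5.674, P5 4.009, P4 4.131.
Webster allocation: P3 11, P8 2, P6 6, P5 4, P4 4.
Every allocation lies between the lower and upper quota.

none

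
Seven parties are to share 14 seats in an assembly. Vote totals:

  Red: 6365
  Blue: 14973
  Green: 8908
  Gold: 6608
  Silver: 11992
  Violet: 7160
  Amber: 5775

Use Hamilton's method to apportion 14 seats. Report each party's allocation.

Red: 1, Blue: 3, Green: 2, Gold: 2, Silver: 3, Violet: 2, Amber: 1

The standard divisor is 61781/14 ≈ 4412.929.
Standard quotas: Red 1.4424, Blue 3.3930, Green 2.0186, Gold 1.4974, Silver 2.7175, Violet 1.6225, Amber 1.3087.
Lower quotas: Red 1, Blue 3, Green 2, Gold 1, Silver 2, Violet 1, Amber 1 (sum 11, leaving 3 seats).
Remainders in descending order: Silver 0.7175, Violet 0.6225, Gold 0.4974, Red 0.4424, Blue 0.3930, Amber 0.3087, Green 0.0186.
The surplus seats go to Silver, Violet, Gold.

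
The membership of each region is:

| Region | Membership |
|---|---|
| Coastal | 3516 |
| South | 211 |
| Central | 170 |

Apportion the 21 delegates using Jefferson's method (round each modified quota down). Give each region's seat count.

Coastal 20, South 1, Central 0

Standard divisor 3897/21 ≈ 185.571; standard quotas: Coastal 18.947, South 1.137, Central 0.916.
Rounding down gives 18, 1, 0 = 19 seats, so the divisor must be adjusted.
With modified divisor 174.06: modified quotas Coastal 20.200, South 1.212, Central 0.977.
Rounding down: Coastal 20, South 1, Central 0 (total 21).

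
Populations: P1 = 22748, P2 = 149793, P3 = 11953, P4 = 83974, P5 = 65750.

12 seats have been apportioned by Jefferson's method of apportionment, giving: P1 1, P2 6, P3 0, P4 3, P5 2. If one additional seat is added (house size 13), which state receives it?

Priority for the next seat is population ÷ (current seats + 1).
Priorities: P1 11374.000, P2 21399.000, P3 11953.000, P4 20993.500, P5 21916.667.
Highest priority: P5.

P5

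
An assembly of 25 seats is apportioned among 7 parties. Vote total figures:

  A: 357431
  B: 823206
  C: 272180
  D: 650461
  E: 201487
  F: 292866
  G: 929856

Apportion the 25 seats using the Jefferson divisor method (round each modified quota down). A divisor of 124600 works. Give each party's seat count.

With modified divisor 124600: modified quotas A 2.869, B 6.607, C 2.184, D 5.220, E 1.617, F 2.350, G 7.463.
Rounding down: A 2, B 6, C 2, D 5, E 1, F 2, G 7 (total 25).

A=2, B=6, C=2, D=5, E=1, F=2, G=7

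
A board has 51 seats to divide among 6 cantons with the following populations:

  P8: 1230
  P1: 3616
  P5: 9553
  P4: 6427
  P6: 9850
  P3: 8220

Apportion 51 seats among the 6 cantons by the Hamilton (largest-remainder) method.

The standard divisor is 38896/51 ≈ 762.667.
Standard quotas: P8 1.6128, P1 4.7413, P5 12.5258, P4 8.4270, P6 12.9152, P3 10.7780.
Lower quotas: P8 1, P1 4, P5 12, P4 8, P6 12, P3 10 (sum 47, leaving 4 seats).
Remainders in descending order: P6 0.9152, P3 0.7780, P1 0.7413, P8 0.6128, P5 0.5258, P4 0.4270.
The surplus seats go to P6, P3, P1, P8.

P8 2, P1 5, P5 12, P4 8, P6 13, P3 11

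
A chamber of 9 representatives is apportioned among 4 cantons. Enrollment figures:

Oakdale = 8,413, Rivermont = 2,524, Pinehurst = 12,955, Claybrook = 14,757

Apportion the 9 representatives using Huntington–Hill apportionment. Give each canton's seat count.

Oakdale 2, Rivermont 1, Pinehurst 3, Claybrook 3

With divisor 4774: modified quotas Oakdale 1.762, Rivermont 0.529, Pinehurst 2.714, Claybrook 3.091.
Geometric-mean thresholds: Oakdale √(1·2)=1.414, Rivermont (min 1), Pinehurst √(2·3)=2.449, Claybrook √(3·4)=3.464.
Each quota rounded against its threshold gives Oakdale 2, Rivermont 1, Pinehurst 3, Claybrook 3 (total 9).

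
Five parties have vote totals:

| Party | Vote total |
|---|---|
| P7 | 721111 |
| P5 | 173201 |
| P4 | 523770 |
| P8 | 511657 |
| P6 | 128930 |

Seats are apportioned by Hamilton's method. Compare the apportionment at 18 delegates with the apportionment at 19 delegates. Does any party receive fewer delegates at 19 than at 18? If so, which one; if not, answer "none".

P5

At 18 seats: P7 6, P5 2, P4 5, P8 4, P6 1.
At 19 seats: P7 7, P5 1, P4 5, P8 5, P6 1.
P5 drops from 2 to 1.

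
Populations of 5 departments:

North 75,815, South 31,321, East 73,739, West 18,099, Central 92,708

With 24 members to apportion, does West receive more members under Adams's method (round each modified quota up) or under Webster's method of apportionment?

Adams

Adams: North 6, South 3, East 6, West 2, Central 7.
Webster: North 6, South 3, East 6, West 1, Central 8.
West gets 2 under Adams and 1 under Webster.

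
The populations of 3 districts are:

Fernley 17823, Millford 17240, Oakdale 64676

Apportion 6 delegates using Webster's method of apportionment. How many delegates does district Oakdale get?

4

Standard divisor 99739/6 ≈ 16623.167; standard quotas: Fernley 1.072, Millford 1.037, Oakdale 3.891.
Rounding to the nearest integer gives Fernley 1, Millford 1, Oakdale 4 — total 6, matching the house size, so no adjustment is needed.
Oakdale receives 4.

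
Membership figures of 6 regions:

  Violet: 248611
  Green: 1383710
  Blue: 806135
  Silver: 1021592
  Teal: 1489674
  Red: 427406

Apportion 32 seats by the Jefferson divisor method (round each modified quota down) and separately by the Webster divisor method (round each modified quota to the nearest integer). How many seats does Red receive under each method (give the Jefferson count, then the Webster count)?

2 and 3

Jefferson: Violet 1, Green 9, Blue 5, Silver 6, Teal 9, Red 2.
Webster: Violet 1, Green 8, Blue 5, Silver 6, Teal 9, Red 3.
Red gets 2 under Jefferson and 3 under Webster.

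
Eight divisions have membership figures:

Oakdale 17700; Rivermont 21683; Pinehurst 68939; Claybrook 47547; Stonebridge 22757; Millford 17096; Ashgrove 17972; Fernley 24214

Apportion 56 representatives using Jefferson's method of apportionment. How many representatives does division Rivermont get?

Standard divisor 237908/56 ≈ 4248.357; standard quotas: Oakdale 4.166, Rivermont 5.104, Pinehurst 16.227, Claybrook 11.192, Stonebridge 5.357, Millford 4.024, Ashgrove 4.230, Fernley 5.700.
Rounding down gives 4, 5, 16, 11, 5, 4, 4, 5 = 54 seats, so the divisor must be adjusted.
With modified divisor 4000: modified quotas Oakdale 4.425, Rivermont 5.421, Pinehurst 17.235, Claybrook 11.887, Stonebridge 5.689, Millford 4.274, Ashgrove 4.493, Fernley 6.053.
Rounding down: Oakdale 4, Rivermont 5, Pinehurst 17, Claybrook 11, Stonebridge 5, Millford 4, Ashgrove 4, Fernley 6 (total 56).
Rivermont receives 5.

5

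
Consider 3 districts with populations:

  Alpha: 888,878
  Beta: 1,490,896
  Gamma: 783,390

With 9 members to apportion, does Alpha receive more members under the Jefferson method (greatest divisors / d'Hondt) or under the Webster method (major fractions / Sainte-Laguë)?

Jefferson: Alpha 2, Beta 5, Gamma 2.
Webster: Alpha 3, Beta 4, Gamma 2.
Alpha gets 2 under Jefferson and 3 under Webster.

Webster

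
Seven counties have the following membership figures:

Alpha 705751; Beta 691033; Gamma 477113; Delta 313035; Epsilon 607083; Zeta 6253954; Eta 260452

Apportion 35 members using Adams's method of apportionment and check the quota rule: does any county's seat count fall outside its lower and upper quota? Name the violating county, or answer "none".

Zeta

Standard quotas: Alpha 2.654, Beta 2.598, Gamma 1.794, Delta 1.177, Epsilon 2.283, Zeta 23.515, Eta 0.979.
Adams allocation: Alpha 3, Beta 3, Gamma 2, Delta 2, Epsilon 3, Zeta 21, Eta 1.
Zeta has quota 23.515 (lower 23, upper 24) but receives 21 — outside the quota interval.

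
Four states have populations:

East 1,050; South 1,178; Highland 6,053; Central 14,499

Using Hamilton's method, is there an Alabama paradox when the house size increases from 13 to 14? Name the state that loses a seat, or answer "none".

At 13 seats: East 1, South 1, Highland 3, Central 8.
At 14 seats: East 0, South 1, Highland 4, Central 9.
East drops from 1 to 0.

East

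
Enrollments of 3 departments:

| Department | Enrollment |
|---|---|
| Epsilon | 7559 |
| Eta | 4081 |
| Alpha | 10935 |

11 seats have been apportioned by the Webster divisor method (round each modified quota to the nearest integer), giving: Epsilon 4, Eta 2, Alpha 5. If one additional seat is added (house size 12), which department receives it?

Priority for the next seat is population ÷ (current seats + 0.5).
Priorities: Epsilon 1679.778, Eta 1632.400, Alpha 1988.182.
Highest priority: Alpha.

Alpha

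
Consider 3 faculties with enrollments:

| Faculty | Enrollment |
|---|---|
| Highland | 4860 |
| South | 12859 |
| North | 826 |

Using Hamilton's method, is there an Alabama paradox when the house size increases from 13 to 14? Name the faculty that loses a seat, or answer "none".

North

At 13 seats: Highland 3, South 9, North 1.
At 14 seats: Highland 4, South 10, North 0.
North drops from 1 to 0.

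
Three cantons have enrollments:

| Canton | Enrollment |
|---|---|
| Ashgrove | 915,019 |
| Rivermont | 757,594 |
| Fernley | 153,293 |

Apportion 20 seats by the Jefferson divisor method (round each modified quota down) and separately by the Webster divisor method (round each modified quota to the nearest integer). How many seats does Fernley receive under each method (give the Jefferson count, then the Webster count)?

Jefferson: Ashgrove 10, Rivermont 9, Fernley 1.
Webster: Ashgrove 10, Rivermont 8, Fernley 2.
Fernley gets 1 under Jefferson and 2 under Webster.

1 and 2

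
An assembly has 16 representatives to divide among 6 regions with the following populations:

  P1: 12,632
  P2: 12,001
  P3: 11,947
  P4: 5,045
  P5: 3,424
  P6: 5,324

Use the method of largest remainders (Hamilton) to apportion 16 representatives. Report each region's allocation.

The standard divisor is 50373/16 ≈ 3148.312.
Standard quotas: P1 4.0123, P2 3.8119, P3 3.7947, P4 1.6024, P5 1.0876, P6 1.6911.
Lower quotas: P1 4, P2 3, P3 3, P4 1, P5 1, P6 1 (sum 13, leaving 3 seats).
Remainders in descending order: P2 0.8119, P3 0.7947, P6 0.6911, P4 0.6024, P5 0.0876, P1 0.0123.
The surplus seats go to P2, P3, P6.

P1 4, P2 4, P3 4, P4 1, P5 1, P6 2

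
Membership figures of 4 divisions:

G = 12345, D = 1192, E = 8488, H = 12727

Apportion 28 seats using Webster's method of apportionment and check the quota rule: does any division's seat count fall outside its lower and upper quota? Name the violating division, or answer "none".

Standard quotas: G 9.946, D 0.960, E 6.839, H 10.254.
Webster allocation: G 10, D 1, E 7, H 10.
Every allocation lies between the lower and upper quota.

none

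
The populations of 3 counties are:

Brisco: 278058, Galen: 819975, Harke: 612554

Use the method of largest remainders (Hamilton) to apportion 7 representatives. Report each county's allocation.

Brisco=1, Galen=3, Harke=3

Total 1710587; standard divisor 1710587/7 ≈ 244369.571.
Standard quotas: Brisco 1.1379, Galen 3.3555, Harke 2.5067.
Lower quotas: Brisco 1, Galen 3, Harke 2 (sum 6, leaving 1 seat).
Remainders in descending order: Harke 0.5067, Galen 0.3555, Brisco 0.1379.
Largest remainder: Harke receives the extra seat.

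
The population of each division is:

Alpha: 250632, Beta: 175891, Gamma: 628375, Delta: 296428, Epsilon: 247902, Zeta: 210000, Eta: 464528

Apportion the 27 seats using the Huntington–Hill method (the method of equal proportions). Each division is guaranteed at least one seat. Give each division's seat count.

With divisor 85191: modified quotas Alpha 2.942, Beta 2.065, Gamma 7.376, Delta 3.480, Epsilon 2.910, Zeta 2.465, Eta 5.453.
Geometric-mean thresholds: Alpha √(2·3)=2.449, Beta √(2·3)=2.449, Gamma √(7·8)=7.483, Delta √(3·4)=3.464, Epsilon √(2·3)=2.449, Zeta √(2·3)=2.449, Eta √(5·6)=5.477.
Each quota rounded against its threshold gives Alpha 3, Beta 2, Gamma 7, Delta 4, Epsilon 3, Zeta 3, Eta 5 (total 27).

Alpha 3; Beta 2; Gamma 7; Delta 4; Epsilon 3; Zeta 3; Eta 5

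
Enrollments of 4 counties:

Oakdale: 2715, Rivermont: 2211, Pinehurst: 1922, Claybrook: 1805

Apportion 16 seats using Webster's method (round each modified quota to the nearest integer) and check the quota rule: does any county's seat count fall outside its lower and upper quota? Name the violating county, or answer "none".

none

Standard quotas: Oakdale 5.020, Rivermont 4.088, Pinehurst 3.554, Claybrook 3.338.
Webster allocation: Oakdale 5, Rivermont 4, Pinehurst 4, Claybrook 3.
Every allocation lies between the lower and upper quota.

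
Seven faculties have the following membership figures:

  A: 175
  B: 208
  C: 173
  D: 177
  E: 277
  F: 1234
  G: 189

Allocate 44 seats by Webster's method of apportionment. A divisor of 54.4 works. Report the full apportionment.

A 3, B 4, C 3, D 3, E 5, F 23, G 3

With modified divisor 54.4: modified quotas A 3.217, B 3.824, C 3.180, D 3.254, E 5.092, F 22.684, G 3.474.
Rounding to the nearest integer: A 3, B 4, C 3, D 3, E 5, F 23, G 3 (total 44).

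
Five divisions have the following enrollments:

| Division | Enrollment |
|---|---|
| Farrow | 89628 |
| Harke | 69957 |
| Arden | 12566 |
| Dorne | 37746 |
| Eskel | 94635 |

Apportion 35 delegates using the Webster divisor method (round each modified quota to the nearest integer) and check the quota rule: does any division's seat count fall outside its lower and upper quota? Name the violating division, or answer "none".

Standard quotas: Farrow 10.301, Harke 8.040, Arden 1.444, Dorne 4.338, Eskel 10.876.
Webster allocation: Farrow 11, Harke 8, Arden 1, Dorne 4, Eskel 11.
Every allocation lies between the lower and upper quota.

none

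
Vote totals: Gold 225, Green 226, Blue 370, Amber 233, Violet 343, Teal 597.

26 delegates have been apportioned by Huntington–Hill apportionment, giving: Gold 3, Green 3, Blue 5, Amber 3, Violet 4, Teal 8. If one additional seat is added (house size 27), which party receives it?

Violet

Priority for the next seat is population ÷ (√(s·(s+1))).
Priorities: Gold 64.952, Green 65.241, Blue 67.552, Amber 67.261, Violet 76.697, Teal 70.357.
Highest priority: Violet.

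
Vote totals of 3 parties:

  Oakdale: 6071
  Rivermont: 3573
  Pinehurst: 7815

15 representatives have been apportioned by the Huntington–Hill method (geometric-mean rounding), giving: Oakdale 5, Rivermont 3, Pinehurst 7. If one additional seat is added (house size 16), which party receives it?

Priority for the next seat is population ÷ (√(s·(s+1))).
Priorities: Oakdale 1108.408, Rivermont 1031.436, Pinehurst 1044.323.
Highest priority: Oakdale.

Oakdale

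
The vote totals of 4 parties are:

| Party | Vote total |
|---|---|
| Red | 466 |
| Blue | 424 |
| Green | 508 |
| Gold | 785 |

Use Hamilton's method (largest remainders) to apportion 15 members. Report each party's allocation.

Red=3, Blue=3, Green=4, Gold=5

Standard divisor: 2183 ÷ 15 ≈ 145.533.
Standard quotas: Red 3.202, Blue 2.913, Green 3.491, Gold 5.394.
Lower quotas: Red 3, Blue 2, Green 3, Gold 5 (sum 13, leaving 2 seats).
Remainders in descending order: Blue 0.913, Green 0.491, Gold 0.394, Red 0.202.
The surplus seats go to Blue, Green.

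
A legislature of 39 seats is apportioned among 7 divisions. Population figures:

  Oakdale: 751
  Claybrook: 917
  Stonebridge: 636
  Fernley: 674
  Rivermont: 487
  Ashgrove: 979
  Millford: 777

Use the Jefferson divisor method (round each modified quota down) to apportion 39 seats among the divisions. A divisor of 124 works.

Oakdale 6, Claybrook 7, Stonebridge 5, Fernley 5, Rivermont 3, Ashgrove 7, Millford 6

With modified divisor 124: modified quotas Oakdale 6.056, Claybrook 7.395, Stonebridge 5.129, Fernley 5.435, Rivermont 3.927, Ashgrove 7.895, Millford 6.266.
Rounding down: Oakdale 6, Claybrook 7, Stonebridge 5, Fernley 5, Rivermont 3, Ashgrove 7, Millford 6 (total 39).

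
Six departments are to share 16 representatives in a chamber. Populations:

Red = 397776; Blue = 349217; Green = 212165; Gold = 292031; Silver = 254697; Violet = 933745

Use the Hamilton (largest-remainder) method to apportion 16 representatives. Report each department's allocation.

Red=3, Blue=2, Green=1, Gold=2, Silver=2, Violet=6

The standard divisor is 2439631/16 ≈ 152476.938.
Standard quotas: Red 2.6088, Blue 2.2903, Green 1.3915, Gold 1.9152, Silver 1.6704, Violet 6.1238.
Lower quotas: Red 2, Blue 2, Green 1, Gold 1, Silver 1, Violet 6 (sum 13, leaving 3 seats).
Remainders in descending order: Gold 0.9152, Silver 0.6704, Red 0.6088, Green 0.3915, Blue 0.2903, Violet 0.1238.
Largest remainders: Gold, Silver, Red receive the extra seats.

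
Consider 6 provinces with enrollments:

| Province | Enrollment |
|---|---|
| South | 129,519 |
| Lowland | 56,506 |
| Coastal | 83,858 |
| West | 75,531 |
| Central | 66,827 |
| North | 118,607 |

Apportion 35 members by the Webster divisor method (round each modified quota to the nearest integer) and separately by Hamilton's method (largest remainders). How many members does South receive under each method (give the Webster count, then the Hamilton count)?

Webster: South 8, Lowland 4, Coastal 6, West 5, Central 4, North 8.
Hamilton: South 9, Lowland 4, Coastal 5, West 5, Central 4, North 8.
South gets 8 under Webster and 9 under Hamilton.

8 and 9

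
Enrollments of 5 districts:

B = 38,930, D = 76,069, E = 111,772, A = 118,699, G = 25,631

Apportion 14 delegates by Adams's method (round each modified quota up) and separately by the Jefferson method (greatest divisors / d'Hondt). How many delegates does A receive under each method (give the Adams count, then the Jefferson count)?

4 and 5

Adams: B 2, D 3, E 4, A 4, G 1.
Jefferson: B 1, D 3, E 4, A 5, G 1.
A gets 4 under Adams and 5 under Jefferson.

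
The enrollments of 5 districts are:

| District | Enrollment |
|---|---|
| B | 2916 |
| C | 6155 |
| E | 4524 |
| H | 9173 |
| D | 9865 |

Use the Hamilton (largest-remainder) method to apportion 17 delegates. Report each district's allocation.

Standard divisor: 32633 ÷ 17 ≈ 1919.588.
Standard quotas: B 1.5191, C 3.2064, E 2.3568, H 4.7786, D 5.1391.
Lower quotas: B 1, C 3, E 2, H 4, D 5 (sum 15, leaving 2 seats).
Remainders in descending order: H 0.7786, B 0.5191, E 0.3568, C 0.2064, D 0.1391.
Largest remainders: H, B receive the extra seats.

B: 2, C: 3, E: 2, H: 5, D: 5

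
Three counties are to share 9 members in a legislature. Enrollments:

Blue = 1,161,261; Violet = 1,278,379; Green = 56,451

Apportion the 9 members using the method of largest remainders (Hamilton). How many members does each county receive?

Blue=4, Violet=5, Green=0

Standard divisor: 2496091 ÷ 9 ≈ 277343.444.
Standard quotas: Blue 4.1871, Violet 4.6094, Green 0.2035.
Lower quotas: Blue 4, Violet 4, Green 0 (sum 8, leaving 1 seat).
Remainders in descending order: Violet 0.6094, Green 0.2035, Blue 0.1871.
The surplus seat goes to Violet.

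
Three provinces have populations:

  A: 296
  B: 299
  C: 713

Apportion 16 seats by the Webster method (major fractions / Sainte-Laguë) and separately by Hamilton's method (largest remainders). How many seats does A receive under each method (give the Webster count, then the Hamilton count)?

4 and 3

Webster: A 4, B 4, C 8.
Hamilton: A 3, B 4, C 9.
A gets 4 under Webster and 3 under Hamilton.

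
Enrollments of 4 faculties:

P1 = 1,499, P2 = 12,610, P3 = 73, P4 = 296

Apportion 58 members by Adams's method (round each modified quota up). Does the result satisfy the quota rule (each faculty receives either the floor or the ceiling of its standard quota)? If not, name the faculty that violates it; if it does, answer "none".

Standard quotas: P1 6.005, P2 50.517, P3 0.292, P4 1.186.
Adams allocation: P1 6, P2 49, P3 1, P4 2.
P2 has quota 50.517 (lower 50, upper 51) but receives 49 — outside the quota interval.

P2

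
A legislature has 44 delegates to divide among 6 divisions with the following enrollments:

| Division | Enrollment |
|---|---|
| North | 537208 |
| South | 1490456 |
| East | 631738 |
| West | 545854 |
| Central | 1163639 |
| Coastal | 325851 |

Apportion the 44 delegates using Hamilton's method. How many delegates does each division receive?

Standard divisor: 4694746 ÷ 44 ≈ 106698.773.
Standard quotas: North 5.0348, South 13.9688, East 5.9208, West 5.1158, Central 10.9058, Coastal 3.0539.
Lower quotas: North 5, South 13, East 5, West 5, Central 10, Coastal 3 (sum 41, leaving 3 seats).
Remainders in descending order: South 0.9688, East 0.9208, Central 0.9058, West 0.1158, Coastal 0.0539, North 0.0348.
The surplus seats go to South, East, Central.

North 5; South 14; East 6; West 5; Central 11; Coastal 3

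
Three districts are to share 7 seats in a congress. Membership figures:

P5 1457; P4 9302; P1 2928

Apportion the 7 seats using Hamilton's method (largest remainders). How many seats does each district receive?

P5 1; P4 5; P1 1

The standard divisor is 13687/7 ≈ 1955.286.
Standard quotas: P5 0.7452, P4 4.7574, P1 1.4975.
Lower quotas: P5 0, P4 4, P1 1 (sum 5, leaving 2 seats).
Remainders in descending order: P4 0.7574, P5 0.7452, P1 0.4975.
The surplus seats go to P4, P5.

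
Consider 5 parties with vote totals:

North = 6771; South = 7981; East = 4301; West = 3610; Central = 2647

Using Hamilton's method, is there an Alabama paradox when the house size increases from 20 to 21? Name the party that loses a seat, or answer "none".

East

At 20 seats: North 5, South 6, East 4, West 3, Central 2.
At 21 seats: North 6, South 7, East 3, West 3, Central 2.
East drops from 4 to 3.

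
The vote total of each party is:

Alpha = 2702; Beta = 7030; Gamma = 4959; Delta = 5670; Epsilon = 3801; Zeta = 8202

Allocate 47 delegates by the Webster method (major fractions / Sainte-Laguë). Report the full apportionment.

Alpha 4, Beta 10, Gamma 7, Delta 8, Epsilon 6, Zeta 12

Standard divisor 32364/47 ≈ 688.596; standard quotas: Alpha 3.924, Beta 10.209, Gamma 7.202, Delta 8.234, Epsilon 5.520, Zeta 11.911.
Rounding to the nearest integer gives Alpha 4, Beta 10, Gamma 7, Delta 8, Epsilon 6, Zeta 12 — total 47, matching the house size, so no adjustment is needed.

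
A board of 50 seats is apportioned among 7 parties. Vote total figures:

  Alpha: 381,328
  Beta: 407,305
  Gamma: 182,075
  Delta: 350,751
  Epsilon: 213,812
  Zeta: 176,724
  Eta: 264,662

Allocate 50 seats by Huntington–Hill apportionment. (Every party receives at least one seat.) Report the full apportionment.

With divisor 39856: modified quotas Alpha 9.568, Beta 10.219, Gamma 4.568, Delta 8.800, Epsilon 5.365, Zeta 4.434, Eta 6.640.
Geometric-mean thresholds: Alpha √(9·10)=9.487, Beta √(10·11)=10.488, Gamma √(4·5)=4.472, Delta √(8·9)=8.485, Epsilon √(5·6)=5.477, Zeta √(4·5)=4.472, Eta √(6·7)=6.481.
Each quota rounded against its threshold gives Alpha 10, Beta 10, Gamma 5, Delta 9, Epsilon 5, Zeta 4, Eta 7 (total 50).

Alpha 10; Beta 10; Gamma 5; Delta 9; Epsilon 5; Zeta 4; Eta 7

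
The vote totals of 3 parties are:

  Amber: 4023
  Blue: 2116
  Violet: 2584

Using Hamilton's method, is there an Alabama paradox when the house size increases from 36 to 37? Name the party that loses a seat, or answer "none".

none

At 36 seats: Amber 16, Blue 9, Violet 11.
At 37 seats: Amber 17, Blue 9, Violet 11.
No party's allocation decreased.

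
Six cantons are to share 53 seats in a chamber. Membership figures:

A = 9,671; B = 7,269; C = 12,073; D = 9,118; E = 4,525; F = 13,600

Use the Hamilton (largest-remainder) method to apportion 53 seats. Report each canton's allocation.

A=9, B=7, C=11, D=9, E=4, F=13

The standard divisor is 56256/53 ≈ 1061.434.
Standard quotas: A 9.1113, B 6.8483, C 11.3742, D 8.5903, E 4.2631, F 12.8129.
Lower quotas: A 9, B 6, C 11, D 8, E 4, F 12 (sum 50, leaving 3 seats).
Remainders in descending order: B 0.8483, F 0.8129, D 0.5903, C 0.3742, E 0.2631, A 0.1113.
Largest remainders: B, F, D receive the extra seats.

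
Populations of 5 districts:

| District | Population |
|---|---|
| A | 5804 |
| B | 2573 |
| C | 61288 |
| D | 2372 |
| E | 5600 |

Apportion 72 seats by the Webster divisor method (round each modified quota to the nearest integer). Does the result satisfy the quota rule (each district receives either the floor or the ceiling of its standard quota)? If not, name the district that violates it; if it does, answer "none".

Standard quotas: A 5.383, B 2.386, C 56.838, D 2.200, E 5.193.
Webster allocation: A 5, B 2, C 58, D 2, E 5.
C has quota 56.838 (lower 56, upper 57) but receives 58 — outside the quota interval.

C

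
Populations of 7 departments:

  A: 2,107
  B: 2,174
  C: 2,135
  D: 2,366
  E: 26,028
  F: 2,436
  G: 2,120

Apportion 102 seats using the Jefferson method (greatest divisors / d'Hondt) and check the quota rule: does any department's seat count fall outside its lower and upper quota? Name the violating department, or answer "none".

Standard quotas: A 5.459, B 5.633, C 5.532, D 6.130, E 67.440, F 6.312, G 5.493.
Jefferson allocation: A 5, B 5, C 5, D 6, E 70, F 6, G 5.
E has quota 67.440 (lower 67, upper 68) but receives 70 — outside the quota interval.

E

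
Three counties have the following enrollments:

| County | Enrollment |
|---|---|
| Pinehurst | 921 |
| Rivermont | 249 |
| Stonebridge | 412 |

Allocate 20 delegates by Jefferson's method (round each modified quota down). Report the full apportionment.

Standard divisor 1582/20 ≈ 79.1; standard quotas: Pinehurst 11.643, Rivermont 3.148, Stonebridge 5.209.
Rounding down gives 11, 3, 5 = 19 seats, so the divisor must be adjusted.
With modified divisor 74: modified quotas Pinehurst 12.446, Rivermont 3.365, Stonebridge 5.568.
Rounding down: Pinehurst 12, Rivermont 3, Stonebridge 5 (total 20).

Pinehurst 12, Rivermont 3, Stonebridge 5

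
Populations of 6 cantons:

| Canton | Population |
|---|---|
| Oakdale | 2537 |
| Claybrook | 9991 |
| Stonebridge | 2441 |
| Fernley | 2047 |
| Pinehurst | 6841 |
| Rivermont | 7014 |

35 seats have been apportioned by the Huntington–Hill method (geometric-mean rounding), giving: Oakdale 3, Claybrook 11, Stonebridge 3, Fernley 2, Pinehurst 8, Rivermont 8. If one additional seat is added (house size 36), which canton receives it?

Priority for the next seat is population ÷ (√(s·(s+1))).
Priorities: Oakdale 732.369, Claybrook 869.605, Stonebridge 704.656, Fernley 835.684, Pinehurst 806.220, Rivermont 826.608.
Highest priority: Claybrook.

Claybrook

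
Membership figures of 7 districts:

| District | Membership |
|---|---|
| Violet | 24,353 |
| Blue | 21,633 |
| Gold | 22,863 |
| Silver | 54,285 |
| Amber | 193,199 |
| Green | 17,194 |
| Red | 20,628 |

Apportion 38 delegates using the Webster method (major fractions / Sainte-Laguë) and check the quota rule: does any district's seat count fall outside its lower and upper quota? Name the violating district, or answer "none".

none

Standard quotas: Violet 2.613, Blue 2.321, Gold 2.453, Silver 5.825, Amber 20.730, Green 1.845, Red 2.213.
Webster allocation: Violet 3, Blue 2, Gold 2, Silver 6, Amber 21, Green 2, Red 2.
Every allocation lies between the lower and upper quota.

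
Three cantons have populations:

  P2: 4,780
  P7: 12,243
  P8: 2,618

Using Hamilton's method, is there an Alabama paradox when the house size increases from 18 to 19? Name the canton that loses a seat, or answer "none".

P8

At 18 seats: P2 4, P7 11, P8 3.
At 19 seats: P2 5, P7 12, P8 2.
P8 drops from 3 to 2.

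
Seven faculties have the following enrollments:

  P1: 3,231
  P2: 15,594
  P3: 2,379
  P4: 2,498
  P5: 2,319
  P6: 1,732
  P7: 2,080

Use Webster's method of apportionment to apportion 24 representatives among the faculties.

Standard divisor 29833/24 ≈ 1243.042; standard quotas: P1 2.599, P2 12.545, P3 1.914, P4 2.010, P5 1.866, P6 1.393, P7 1.673.
Rounding to the nearest integer gives 3, 13, 2, 2, 2, 1, 2 = 25 seats, so the divisor must be adjusted.
With modified divisor 1270: modified quotas P1 2.544, P2 12.279, P3 1.873, P4 1.967, P5 1.826, P6 1.364, P7 1.638.
Rounding to the nearest integer: P1 3, P2 12, P3 2, P4 2, P5 2, P6 1, P7 2 (total 24).

P1: 3; P2: 12; P3: 2; P4: 2; P5: 2; P6: 1; P7: 2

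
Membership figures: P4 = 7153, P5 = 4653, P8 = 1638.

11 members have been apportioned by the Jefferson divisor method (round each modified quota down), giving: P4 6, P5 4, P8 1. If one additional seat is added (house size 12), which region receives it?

P4

Priority for the next seat is population ÷ (current seats + 1).
Priorities: P4 1021.857, P5 930.600, P8 819.000.
Highest priority: P4.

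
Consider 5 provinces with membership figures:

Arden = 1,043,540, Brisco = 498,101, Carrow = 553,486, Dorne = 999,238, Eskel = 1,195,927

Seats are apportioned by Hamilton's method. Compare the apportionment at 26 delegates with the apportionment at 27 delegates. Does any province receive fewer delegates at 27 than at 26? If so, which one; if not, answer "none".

At 26 seats: Arden 6, Brisco 3, Carrow 4, Dorne 6, Eskel 7.
At 27 seats: Arden 7, Brisco 3, Carrow 3, Dorne 6, Eskel 8.
Carrow drops from 4 to 3.

Carrow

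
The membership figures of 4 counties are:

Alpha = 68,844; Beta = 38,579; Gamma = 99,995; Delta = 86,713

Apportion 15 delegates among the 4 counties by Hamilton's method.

Alpha 4, Beta 2, Gamma 5, Delta 4

Total 294131; standard divisor 294131/15 ≈ 19608.733.
Standard quotas: Alpha 3.5109, Beta 1.9674, Gamma 5.0995, Delta 4.4222.
Lower quotas: Alpha 3, Beta 1, Gamma 5, Delta 4 (sum 13, leaving 2 seats).
Remainders in descending order: Beta 0.9674, Alpha 0.5109, Delta 0.4222, Gamma 0.0995.
Largest remainders: Beta, Alpha receive the extra seats.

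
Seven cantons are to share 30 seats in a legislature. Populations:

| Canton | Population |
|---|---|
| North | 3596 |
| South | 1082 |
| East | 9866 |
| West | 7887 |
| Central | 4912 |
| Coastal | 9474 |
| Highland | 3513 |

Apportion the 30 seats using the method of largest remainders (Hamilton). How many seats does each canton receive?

North: 3; South: 1; East: 7; West: 6; Central: 4; Coastal: 7; Highland: 2

Total 40330; standard divisor 40330/30 ≈ 1344.333.
Standard quotas: North 2.6749, South 0.8049, East 7.3390, West 5.8668, Central 3.6539, Coastal 7.0474, Highland 2.6132.
Lower quotas: North 2, South 0, East 7, West 5, Central 3, Coastal 7, Highland 2 (sum 26, leaving 4 seats).
Remainders in descending order: West 0.8668, South 0.8049, North 0.6749, Central 0.6539, Highland 0.6132, East 0.3390, Coastal 0.0474.
Largest remainders: West, South, North, Central receive the extra seats.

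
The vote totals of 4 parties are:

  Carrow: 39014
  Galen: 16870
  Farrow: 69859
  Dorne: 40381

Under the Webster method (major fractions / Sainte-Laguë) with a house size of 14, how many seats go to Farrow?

6

Standard divisor 166124/14 ≈ 11866; standard quotas: Carrow 3.288, Galen 1.422, Farrow 5.887, Dorne 3.403.
Rounding to the nearest integer gives 3, 1, 6, 3 = 13 seats, so the divisor must be adjusted.
With modified divisor 11400: modified quotas Carrow 3.422, Galen 1.480, Farrow 6.128, Dorne 3.542.
Rounding to the nearest integer: Carrow 3, Galen 1, Farrow 6, Dorne 4 (total 14).
Farrow receives 6.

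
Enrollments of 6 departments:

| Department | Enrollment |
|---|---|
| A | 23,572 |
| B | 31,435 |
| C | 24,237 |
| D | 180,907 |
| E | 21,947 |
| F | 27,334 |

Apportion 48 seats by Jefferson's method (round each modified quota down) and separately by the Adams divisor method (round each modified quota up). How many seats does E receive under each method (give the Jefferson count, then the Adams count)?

Jefferson: A 3, B 5, C 4, D 29, E 3, F 4.
Adams: A 4, B 5, C 4, D 27, E 4, F 4.
E gets 3 under Jefferson and 4 under Adams.

3 and 4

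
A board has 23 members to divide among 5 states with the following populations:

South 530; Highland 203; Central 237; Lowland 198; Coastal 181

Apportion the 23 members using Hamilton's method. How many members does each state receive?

South=9, Highland=4, Central=4, Lowland=3, Coastal=3

Total 1349; standard divisor 1349/23 ≈ 58.652.
Standard quotas: South 9.036, Highland 3.461, Central 4.041, Lowland 3.376, Coastal 3.086.
Lower quotas: South 9, Highland 3, Central 4, Lowland 3, Coastal 3 (sum 22, leaving 1 seat).
Remainders in descending order: Highland 0.461, Lowland 0.376, Coastal 0.086, Central 0.041, South 0.036.
The surplus seat goes to Highland.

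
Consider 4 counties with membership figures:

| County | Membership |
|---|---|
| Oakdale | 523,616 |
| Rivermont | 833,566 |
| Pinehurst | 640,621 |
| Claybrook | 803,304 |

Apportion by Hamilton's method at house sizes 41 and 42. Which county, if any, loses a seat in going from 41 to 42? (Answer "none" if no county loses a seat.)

none

At 41 seats: Oakdale 8, Rivermont 12, Pinehurst 9, Claybrook 12.
At 42 seats: Oakdale 8, Rivermont 12, Pinehurst 10, Claybrook 12.
No county's allocation decreased.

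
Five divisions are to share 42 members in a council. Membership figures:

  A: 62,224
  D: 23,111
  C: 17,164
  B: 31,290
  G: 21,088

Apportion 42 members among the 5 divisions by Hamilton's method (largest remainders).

Standard divisor: 154877 ÷ 42 ≈ 3687.548.
Standard quotas: A 16.8741, D 6.2673, C 4.6546, B 8.4853, G 5.7187.
Lower quotas: A 16, D 6, C 4, B 8, G 5 (sum 39, leaving 3 seats).
Remainders in descending order: A 0.8741, G 0.7187, C 0.6546, B 0.4853, D 0.2673.
The surplus seats go to A, G, C.

A 17, D 6, C 5, B 8, G 6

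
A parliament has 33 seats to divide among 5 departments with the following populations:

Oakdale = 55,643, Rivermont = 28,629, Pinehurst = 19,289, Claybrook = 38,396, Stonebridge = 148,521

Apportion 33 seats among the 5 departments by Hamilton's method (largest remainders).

Oakdale=6, Rivermont=3, Pinehurst=2, Claybrook=5, Stonebridge=17

Total 290478; standard divisor 290478/33 ≈ 8802.364.
Standard quotas: Oakdale 6.3214, Rivermont 3.2524, Pinehurst 2.1913, Claybrook 4.3620, Stonebridge 16.8729.
Lower quotas: Oakdale 6, Rivermont 3, Pinehurst 2, Claybrook 4, Stonebridge 16 (sum 31, leaving 2 seats).
Remainders in descending order: Stonebridge 0.8729, Claybrook 0.3620, Oakdale 0.3214, Rivermont 0.2524, Pinehurst 0.1913.
Largest remainders: Stonebridge, Claybrook receive the extra seats.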